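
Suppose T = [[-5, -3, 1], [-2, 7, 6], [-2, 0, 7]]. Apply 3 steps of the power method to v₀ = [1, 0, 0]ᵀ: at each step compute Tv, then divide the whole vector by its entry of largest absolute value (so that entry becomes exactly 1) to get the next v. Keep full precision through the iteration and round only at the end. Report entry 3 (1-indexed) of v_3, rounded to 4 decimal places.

0.4433

Tv0 = (-5.00000, -2.00000, -2.00000); divide by -5.00000 → v1 = (1.00000, 0.40000, 0.40000)
Tv1 = (-5.80000, 3.20000, 0.80000); divide by -5.80000 → v2 = (1.00000, -0.55172, -0.13793)
Tv2 = (-3.48276, -6.68966, -2.96552); divide by -6.68966 → v3 = (0.52062, 1.00000, 0.44330)
Requested entry of v3: -86/-194 = 0.4433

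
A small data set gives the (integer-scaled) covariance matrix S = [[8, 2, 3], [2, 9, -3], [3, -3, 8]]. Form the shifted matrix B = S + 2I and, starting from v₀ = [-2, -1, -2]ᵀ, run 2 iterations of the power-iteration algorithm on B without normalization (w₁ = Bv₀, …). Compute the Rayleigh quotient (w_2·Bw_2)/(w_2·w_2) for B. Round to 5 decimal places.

μ ≈ 12.75124

B = S + 2I has rows (10, 2, 3); (2, 11, -3); (3, -3, 10)
w1 = Bv₀ = (10·(-2) + 2·(-1) + 3·(-2); 2·(-2) + 11·(-1) + (-3)·(-2); 3·(-2) + (-3)·(-1) + 10·(-2)) = (-28, -9, -23)
w2 = Bw1 = (10·(-28) + 2·(-9) + 3·(-23); 2·(-28) + 11·(-9) + (-3)·(-23); 3·(-28) + (-3)·(-9) + 10·(-23)) = (-367, -86, -287)
Bw2 = (-4703, -819, -3713)
w2·Bw2 = 2862066; w2·w2 = 224454; μ ≈ 2862066/224454 = 12.75124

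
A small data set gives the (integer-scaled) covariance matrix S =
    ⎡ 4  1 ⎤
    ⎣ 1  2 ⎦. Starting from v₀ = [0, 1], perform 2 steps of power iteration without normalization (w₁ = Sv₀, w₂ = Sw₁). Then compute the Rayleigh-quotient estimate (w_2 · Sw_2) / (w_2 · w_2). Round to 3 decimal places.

λ ≈ 4.164

w1 = Sv₀ = (1, 2)
w2 = Sw1 = (6, 5)
Sw2 = (29, 16)
w2·Sw2 = 6·29 + 5·16 = 254; w2·w2 = 6·6 + 5·5 = 61
λ ≈ 254/61 = 4.164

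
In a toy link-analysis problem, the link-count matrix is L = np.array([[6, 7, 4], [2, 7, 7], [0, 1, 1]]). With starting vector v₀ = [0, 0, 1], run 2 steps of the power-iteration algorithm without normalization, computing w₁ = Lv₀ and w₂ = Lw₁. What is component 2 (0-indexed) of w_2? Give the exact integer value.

w1 = Lv₀ = (4, 7, 1)
w2 = Lw1 = (77, 64, 8)
The requested component of w2 is 8.

8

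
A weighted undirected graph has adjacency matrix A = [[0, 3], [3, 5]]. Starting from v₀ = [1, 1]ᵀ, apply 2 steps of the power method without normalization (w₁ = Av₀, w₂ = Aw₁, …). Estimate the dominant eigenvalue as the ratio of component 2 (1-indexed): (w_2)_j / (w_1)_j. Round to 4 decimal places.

6.1250

w1 = Av₀ = (0·1 + 3·1; 3·1 + 5·1) = (3, 8)
w2 = Aw1 = (0·3 + 3·8; 3·3 + 5·8) = (24, 49)
Ratio at component: 49 / 8 = 6.1250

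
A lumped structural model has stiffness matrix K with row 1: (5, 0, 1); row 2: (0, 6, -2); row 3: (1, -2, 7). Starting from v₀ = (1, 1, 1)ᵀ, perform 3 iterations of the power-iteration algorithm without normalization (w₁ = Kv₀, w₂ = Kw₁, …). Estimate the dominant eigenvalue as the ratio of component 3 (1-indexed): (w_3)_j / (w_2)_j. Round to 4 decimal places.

λ ≈ 7.3000

w1 = Kv₀ = (5·1 + 0·1 + 1·1; 0·1 + 6·1 + (-2)·1; 1·1 + (-2)·1 + 7·1) = (6, 4, 6)
w2 = Kw1 = (5·6 + 0·4 + 1·6; 0·6 + 6·4 + (-2)·6; 1·6 + (-2)·4 + 7·6) = (36, 12, 40)
w3 = Kw2 = (220, -8, 292)
Ratio at component: 292 / 40 = 7.3000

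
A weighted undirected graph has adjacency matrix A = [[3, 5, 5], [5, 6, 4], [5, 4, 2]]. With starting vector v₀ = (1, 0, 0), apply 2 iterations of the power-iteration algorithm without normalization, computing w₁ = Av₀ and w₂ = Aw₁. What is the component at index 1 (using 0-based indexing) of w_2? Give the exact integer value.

w1 = Av₀ = (3, 5, 5)
w2 = Aw1 = (59, 65, 45)
The requested component of w2 is 65.

65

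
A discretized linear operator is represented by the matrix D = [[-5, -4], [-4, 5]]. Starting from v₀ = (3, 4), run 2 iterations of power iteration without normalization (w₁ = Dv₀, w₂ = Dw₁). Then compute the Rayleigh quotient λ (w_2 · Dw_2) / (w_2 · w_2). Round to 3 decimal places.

w1 = Dv₀ = ((-5)·3 + (-4)·4; (-4)·3 + 5·4) = (-31, 8)
w2 = Dw1 = ((-5)·(-31) + (-4)·8; (-4)·(-31) + 5·8) = (123, 164)
Dw2 = (-1271, 328)
w2·Dw2 = 123·(-1271) + 164·328 = -102541; w2·w2 = 123·123 + 164·164 = 42025
λ ≈ -102541/42025 = -2.440

-2.440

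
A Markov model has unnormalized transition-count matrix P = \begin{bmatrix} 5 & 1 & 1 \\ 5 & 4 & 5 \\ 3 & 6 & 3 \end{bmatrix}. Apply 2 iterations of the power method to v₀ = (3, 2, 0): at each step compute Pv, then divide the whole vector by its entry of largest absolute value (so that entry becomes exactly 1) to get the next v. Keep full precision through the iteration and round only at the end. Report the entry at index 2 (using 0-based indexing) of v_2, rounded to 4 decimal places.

Pv0 = (17.00000, 23.00000, 21.00000); divide by 23.00000 → v1 = (0.73913, 1.00000, 0.91304)
Pv1 = (5.60870, 12.26087, 10.95652); divide by 12.26087 → v2 = (0.45745, 1.00000, 0.89362)
Requested entry of v2: 252/282 = 0.8936

0.8936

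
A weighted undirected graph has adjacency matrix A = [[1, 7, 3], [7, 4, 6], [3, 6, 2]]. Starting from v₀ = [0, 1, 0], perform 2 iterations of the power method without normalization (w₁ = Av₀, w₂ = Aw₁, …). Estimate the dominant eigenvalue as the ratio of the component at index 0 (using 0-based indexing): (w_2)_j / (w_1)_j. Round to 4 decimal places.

λ ≈ 7.5714

w1 = Av₀ = (1·0 + 7·1 + 3·0; 7·0 + 4·1 + 6·0; 3·0 + 6·1 + 2·0) = (7, 4, 6)
w2 = Aw1 = (1·7 + 7·4 + 3·6; 7·7 + 4·4 + 6·6; 3·7 + 6·4 + 2·6) = (53, 101, 57)
Ratio at component: 53 / 7 = 7.5714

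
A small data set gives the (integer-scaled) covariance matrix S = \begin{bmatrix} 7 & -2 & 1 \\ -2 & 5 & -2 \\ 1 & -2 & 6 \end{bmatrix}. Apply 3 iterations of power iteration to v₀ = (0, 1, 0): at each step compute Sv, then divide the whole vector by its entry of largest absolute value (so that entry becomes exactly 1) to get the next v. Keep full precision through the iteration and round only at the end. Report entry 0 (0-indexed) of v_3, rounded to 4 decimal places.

1.0000

Sv0 = (-2.00000, 5.00000, -2.00000); divide by 5.00000 → v1 = (-0.40000, 1.00000, -0.40000)
Sv1 = (-5.20000, 6.60000, -4.80000); divide by 6.60000 → v2 = (-0.78788, 1.00000, -0.72727)
Sv2 = (-8.24242, 8.03030, -7.15152); divide by -8.24242 → v3 = (1.00000, -0.97426, 0.86765)
Requested entry of v3: -272/-272 = 1.0000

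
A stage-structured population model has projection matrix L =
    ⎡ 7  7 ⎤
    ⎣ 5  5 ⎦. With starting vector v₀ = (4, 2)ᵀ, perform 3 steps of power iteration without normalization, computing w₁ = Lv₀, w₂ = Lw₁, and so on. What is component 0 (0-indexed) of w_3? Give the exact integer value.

w1 = Lv₀ = (7·4 + 7·2; 5·4 + 5·2) = (42, 30)
w2 = Lw1 = (7·42 + 7·30; 5·42 + 5·30) = (504, 360)
w3 = Lw2 = (6048, 4320)
The requested component of w3 is 6048.

6048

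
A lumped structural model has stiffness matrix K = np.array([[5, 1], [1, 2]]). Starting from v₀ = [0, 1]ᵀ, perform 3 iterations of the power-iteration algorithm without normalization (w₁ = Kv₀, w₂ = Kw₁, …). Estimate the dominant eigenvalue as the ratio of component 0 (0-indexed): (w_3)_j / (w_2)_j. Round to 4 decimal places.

w1 = Kv₀ = (1, 2)
w2 = Kw1 = (7, 5)
w3 = Kw2 = (40, 17)
Ratio at component: 40 / 7 = 5.7143

λ ≈ 5.7143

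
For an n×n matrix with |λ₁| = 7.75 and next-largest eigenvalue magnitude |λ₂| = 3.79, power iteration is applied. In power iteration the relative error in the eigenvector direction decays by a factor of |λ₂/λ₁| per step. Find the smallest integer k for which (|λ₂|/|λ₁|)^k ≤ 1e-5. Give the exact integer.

|λ₂/λ₁| = 3.79/7.75 = 0.48903
Need k ≥ ln(1e-5) / ln(0.48903) = -11.5129 / -0.7153 ≈ 16.095
Smallest integer k satisfying the bound: 17

17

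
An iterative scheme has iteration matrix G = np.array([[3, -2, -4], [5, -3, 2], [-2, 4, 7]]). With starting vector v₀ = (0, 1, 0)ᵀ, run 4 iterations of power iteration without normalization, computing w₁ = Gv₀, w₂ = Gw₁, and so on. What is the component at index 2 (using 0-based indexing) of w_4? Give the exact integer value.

1440

w1 = Gv₀ = (3·0 + (-2)·1 + (-4)·0; 5·0 + (-3)·1 + 2·0; (-2)·0 + 4·1 + 7·0) = (-2, -3, 4)
w2 = Gw1 = (3·(-2) + (-2)·(-3) + (-4)·4; 5·(-2) + (-3)·(-3) + 2·4; (-2)·(-2) + 4·(-3) + 7·4) = (-16, 7, 20)
w3 = Gw2 = (-142, -61, 200)
w4 = Gw3 = (-1104, -127, 1440)
The requested component of w4 is 1440.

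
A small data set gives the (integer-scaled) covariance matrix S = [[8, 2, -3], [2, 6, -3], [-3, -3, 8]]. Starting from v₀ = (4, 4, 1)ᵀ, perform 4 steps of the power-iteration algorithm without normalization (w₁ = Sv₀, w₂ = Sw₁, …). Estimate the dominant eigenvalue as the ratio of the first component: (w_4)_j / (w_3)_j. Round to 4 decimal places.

12.4342

w1 = Sv₀ = (8·4 + 2·4 + (-3)·1; 2·4 + 6·4 + (-3)·1; (-3)·4 + (-3)·4 + 8·1) = (37, 29, -16)
w2 = Sw1 = (8·37 + 2·29 + (-3)·(-16); 2·37 + 6·29 + (-3)·(-16); (-3)·37 + (-3)·29 + 8·(-16)) = (402, 296, -326)
w3 = Sw2 = (4786, 3558, -4702)
w4 = Sw3 = (59510, 45026, -62648)
Ratio at component: 59510 / 4786 = 12.4342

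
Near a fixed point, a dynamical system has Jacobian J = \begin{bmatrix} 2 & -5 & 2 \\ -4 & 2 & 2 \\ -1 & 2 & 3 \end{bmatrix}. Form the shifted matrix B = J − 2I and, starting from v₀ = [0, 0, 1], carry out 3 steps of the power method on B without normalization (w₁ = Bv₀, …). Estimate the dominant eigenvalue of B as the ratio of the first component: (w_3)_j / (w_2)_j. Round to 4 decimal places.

B = J − 2I has rows (0, -5, 2); (-4, 0, 2); (-1, 2, 1)
w1 = Bv₀ = (0·0 + (-5)·0 + 2·1; (-4)·0 + 0·0 + 2·1; (-1)·0 + 2·0 + 1·1) = (2, 2, 1)
w2 = Bw1 = (0·2 + (-5)·2 + 2·1; (-4)·2 + 0·2 + 2·1; (-1)·2 + 2·2 + 1·1) = (-8, -6, 3)
w3 = Bw2 = (36, 38, -1)
Ratio: 36/-8 = -4.5000

-4.5000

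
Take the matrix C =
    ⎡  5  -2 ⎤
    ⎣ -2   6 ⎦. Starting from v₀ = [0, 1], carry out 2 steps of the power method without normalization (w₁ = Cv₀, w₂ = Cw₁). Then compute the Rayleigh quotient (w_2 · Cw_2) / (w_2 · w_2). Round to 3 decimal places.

λ ≈ 7.457

w1 = Cv₀ = (-2, 6)
w2 = Cw1 = (-22, 40)
Cw2 = (-190, 284)
w2·Cw2 = (-22)·(-190) + 40·284 = 15540; w2·w2 = (-22)·(-22) + 40·40 = 2084
λ ≈ 15540/2084 = 7.457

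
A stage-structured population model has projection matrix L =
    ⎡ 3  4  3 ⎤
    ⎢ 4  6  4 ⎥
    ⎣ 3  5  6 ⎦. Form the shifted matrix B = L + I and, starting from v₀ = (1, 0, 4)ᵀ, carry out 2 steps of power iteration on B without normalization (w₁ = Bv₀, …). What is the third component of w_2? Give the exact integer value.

365

B = L + I has rows (4, 4, 3); (4, 7, 4); (3, 5, 7)
w1 = Bv₀ = (16, 20, 31)
w2 = Bw1 = (237, 328, 365)
Requested component of w2: 365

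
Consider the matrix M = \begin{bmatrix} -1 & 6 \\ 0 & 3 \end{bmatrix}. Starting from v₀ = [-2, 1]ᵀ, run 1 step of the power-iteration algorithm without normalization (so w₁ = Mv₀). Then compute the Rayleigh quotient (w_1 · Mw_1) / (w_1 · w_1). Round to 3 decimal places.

w1 = Mv₀ = ((-1)·(-2) + 6·1; 0·(-2) + 3·1) = (8, 3)
Mw1 = (10, 9)
w1·Mw1 = 8·10 + 3·9 = 107; w1·w1 = 8·8 + 3·3 = 73
λ ≈ 107/73 = 1.466

λ ≈ 1.466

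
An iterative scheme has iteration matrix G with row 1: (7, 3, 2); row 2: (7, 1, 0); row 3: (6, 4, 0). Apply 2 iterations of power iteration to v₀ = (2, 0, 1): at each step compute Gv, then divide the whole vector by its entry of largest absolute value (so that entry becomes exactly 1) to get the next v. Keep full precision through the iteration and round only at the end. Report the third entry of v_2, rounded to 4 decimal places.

Gv0 = (16.00000, 14.00000, 12.00000); divide by 16.00000 → v1 = (1.00000, 0.87500, 0.75000)
Gv1 = (11.12500, 7.87500, 9.50000); divide by 11.12500 → v2 = (1.00000, 0.70787, 0.85393)
Requested entry of v2: 152/178 = 0.8539

0.8539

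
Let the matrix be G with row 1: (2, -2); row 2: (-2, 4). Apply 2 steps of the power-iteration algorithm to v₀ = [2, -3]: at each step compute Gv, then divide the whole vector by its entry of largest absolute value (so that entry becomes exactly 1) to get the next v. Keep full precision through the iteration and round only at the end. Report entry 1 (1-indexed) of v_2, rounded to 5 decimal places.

-0.61905

Gv0 = (10.000000, -16.000000); divide by -16.000000 → v1 = (-0.625000, 1.000000)
Gv1 = (-3.250000, 5.250000); divide by 5.250000 → v2 = (-0.619048, 1.000000)
Requested entry of v2: 52/-84 = -0.61905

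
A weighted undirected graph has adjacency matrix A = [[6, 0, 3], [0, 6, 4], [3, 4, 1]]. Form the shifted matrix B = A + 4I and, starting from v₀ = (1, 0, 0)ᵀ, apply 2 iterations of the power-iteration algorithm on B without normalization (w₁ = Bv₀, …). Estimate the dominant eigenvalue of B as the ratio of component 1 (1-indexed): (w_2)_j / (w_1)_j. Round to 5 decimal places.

10.90000

B = A + 4I has rows (10, 0, 3); (0, 10, 4); (3, 4, 5)
w1 = Bv₀ = (10·1 + 0·0 + 3·0; 0·1 + 10·0 + 4·0; 3·1 + 4·0 + 5·0) = (10, 0, 3)
w2 = Bw1 = (10·10 + 0·0 + 3·3; 0·10 + 10·0 + 4·3; 3·10 + 4·0 + 5·3) = (109, 12, 45)
Ratio: 109/10 = 10.90000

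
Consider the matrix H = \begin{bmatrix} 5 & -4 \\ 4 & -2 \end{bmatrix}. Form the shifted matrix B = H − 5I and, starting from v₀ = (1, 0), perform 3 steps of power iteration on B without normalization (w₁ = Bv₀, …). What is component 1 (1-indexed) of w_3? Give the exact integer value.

112

B = H − 5I has rows (0, -4); (4, -7)
w1 = Bv₀ = (0·1 + (-4)·0; 4·1 + (-7)·0) = (0, 4)
w2 = Bw1 = (0·0 + (-4)·4; 4·0 + (-7)·4) = (-16, -28)
w3 = Bw2 = (112, 132)
Requested component of w3: 112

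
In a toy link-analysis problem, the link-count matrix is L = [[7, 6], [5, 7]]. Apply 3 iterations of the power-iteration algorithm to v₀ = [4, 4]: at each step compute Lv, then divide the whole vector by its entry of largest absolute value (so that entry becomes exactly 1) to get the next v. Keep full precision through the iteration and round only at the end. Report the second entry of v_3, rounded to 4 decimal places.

Lv0 = (52.00000, 48.00000); divide by 52.00000 → v1 = (1.00000, 0.92308)
Lv1 = (12.53846, 11.46154); divide by 12.53846 → v2 = (1.00000, 0.91411)
Lv2 = (12.48466, 11.39877); divide by 12.48466 → v3 = (1.00000, 0.91302)
Requested entry of v3: 7432/8140 = 0.9130

0.9130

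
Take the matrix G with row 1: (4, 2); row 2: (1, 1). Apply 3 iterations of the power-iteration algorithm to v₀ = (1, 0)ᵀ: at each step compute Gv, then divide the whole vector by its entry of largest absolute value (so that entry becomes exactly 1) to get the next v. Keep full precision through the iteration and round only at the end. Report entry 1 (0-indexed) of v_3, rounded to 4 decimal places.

Gv0 = (4.00000, 1.00000); divide by 4.00000 → v1 = (1.00000, 0.25000)
Gv1 = (4.50000, 1.25000); divide by 4.50000 → v2 = (1.00000, 0.27778)
Gv2 = (4.55556, 1.27778); divide by 4.55556 → v3 = (1.00000, 0.28049)
Requested entry of v3: 23/82 = 0.2805

0.2805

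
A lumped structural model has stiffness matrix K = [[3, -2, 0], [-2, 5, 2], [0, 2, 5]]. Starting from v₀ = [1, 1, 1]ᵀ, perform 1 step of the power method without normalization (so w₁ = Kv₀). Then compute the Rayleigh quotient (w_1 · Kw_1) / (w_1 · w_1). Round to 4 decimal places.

λ ≈ 6.5733

w1 = Kv₀ = (3·1 + (-2)·1 + 0·1; (-2)·1 + 5·1 + 2·1; 0·1 + 2·1 + 5·1) = (1, 5, 7)
Kw1 = (-7, 37, 45)
w1·Kw1 = 1·(-7) + 5·37 + 7·45 = 493; w1·w1 = 1·1 + 5·5 + 7·7 = 75
λ ≈ 493/75 = 6.5733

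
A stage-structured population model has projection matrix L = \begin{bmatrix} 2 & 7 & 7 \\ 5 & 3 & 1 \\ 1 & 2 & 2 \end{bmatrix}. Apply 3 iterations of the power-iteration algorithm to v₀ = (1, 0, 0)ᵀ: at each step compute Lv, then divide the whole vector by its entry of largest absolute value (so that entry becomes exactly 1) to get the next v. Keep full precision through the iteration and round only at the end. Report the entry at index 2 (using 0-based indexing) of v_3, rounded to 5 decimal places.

0.33871

Lv0 = (2.000000, 5.000000, 1.000000); divide by 5.000000 → v1 = (0.400000, 1.000000, 0.200000)
Lv1 = (9.200000, 5.200000, 2.800000); divide by 9.200000 → v2 = (1.000000, 0.565217, 0.304348)
Lv2 = (8.086957, 7.000000, 2.739130); divide by 8.086957 → v3 = (1.000000, 0.865591, 0.338710)
Requested entry of v3: 126/372 = 0.33871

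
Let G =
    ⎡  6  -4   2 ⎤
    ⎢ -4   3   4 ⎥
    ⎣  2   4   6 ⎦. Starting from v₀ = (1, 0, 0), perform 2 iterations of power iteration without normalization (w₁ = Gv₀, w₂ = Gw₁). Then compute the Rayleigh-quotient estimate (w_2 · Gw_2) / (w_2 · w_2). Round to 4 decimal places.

8.5582

w1 = Gv₀ = (6·1 + (-4)·0 + 2·0; (-4)·1 + 3·0 + 4·0; 2·1 + 4·0 + 6·0) = (6, -4, 2)
w2 = Gw1 = (6·6 + (-4)·(-4) + 2·2; (-4)·6 + 3·(-4) + 4·2; 2·6 + 4·(-4) + 6·2) = (56, -28, 8)
Gw2 = (464, -276, 48)
w2·Gw2 = 56·464 + (-28)·(-276) + 8·48 = 34096; w2·w2 = 56·56 + (-28)·(-28) + 8·8 = 3984
λ ≈ 34096/3984 = 8.5582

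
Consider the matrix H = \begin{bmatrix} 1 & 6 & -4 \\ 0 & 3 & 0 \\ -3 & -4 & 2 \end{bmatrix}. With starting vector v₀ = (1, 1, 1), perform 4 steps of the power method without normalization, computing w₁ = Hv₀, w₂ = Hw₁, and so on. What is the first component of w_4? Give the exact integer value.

w1 = Hv₀ = (3, 3, -5)
w2 = Hw1 = (41, 9, -31)
w3 = Hw2 = (219, 27, -221)
w4 = Hw3 = (1265, 81, -1207)
The requested component of w4 is 1265.

1265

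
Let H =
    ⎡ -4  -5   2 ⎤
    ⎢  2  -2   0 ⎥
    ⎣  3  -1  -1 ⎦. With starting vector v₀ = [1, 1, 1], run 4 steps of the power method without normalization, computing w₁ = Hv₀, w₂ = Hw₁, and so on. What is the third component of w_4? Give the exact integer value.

-496

w1 = Hv₀ = (-7, 0, 1)
w2 = Hw1 = (30, -14, -22)
w3 = Hw2 = (-94, 88, 126)
w4 = Hw3 = (188, -364, -496)
The requested component of w4 is -496.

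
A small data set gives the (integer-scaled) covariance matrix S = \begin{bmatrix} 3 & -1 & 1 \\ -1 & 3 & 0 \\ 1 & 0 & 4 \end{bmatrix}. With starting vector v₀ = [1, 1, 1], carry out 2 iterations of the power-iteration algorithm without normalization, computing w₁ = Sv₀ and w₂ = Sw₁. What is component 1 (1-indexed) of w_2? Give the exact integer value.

w1 = Sv₀ = (3, 2, 5)
w2 = Sw1 = (12, 3, 23)
The requested component of w2 is 12.

12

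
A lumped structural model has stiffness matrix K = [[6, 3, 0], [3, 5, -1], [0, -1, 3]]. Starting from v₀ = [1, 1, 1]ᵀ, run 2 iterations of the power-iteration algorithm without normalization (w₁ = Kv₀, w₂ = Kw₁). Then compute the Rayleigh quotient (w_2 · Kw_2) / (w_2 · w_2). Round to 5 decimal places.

w1 = Kv₀ = (9, 7, 2)
w2 = Kw1 = (75, 60, -1)
Kw2 = (630, 526, -63)
w2·Kw2 = 75·630 + 60·526 + (-1)·(-63) = 78873; w2·w2 = 75·75 + 60·60 + (-1)·(-1) = 9226
λ ≈ 78873/9226 = 8.54899

λ ≈ 8.54899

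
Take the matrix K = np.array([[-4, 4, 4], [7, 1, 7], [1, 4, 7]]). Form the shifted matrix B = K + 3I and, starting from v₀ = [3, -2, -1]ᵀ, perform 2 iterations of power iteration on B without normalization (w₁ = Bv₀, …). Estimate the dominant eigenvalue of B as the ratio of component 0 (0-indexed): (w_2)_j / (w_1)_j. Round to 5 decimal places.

B = K + 3I has rows (-1, 4, 4); (7, 4, 7); (1, 4, 10)
w1 = Bv₀ = (-15, 6, -15)
w2 = Bw1 = (-21, -186, -141)
Ratio: -21/-15 = 1.40000

μ ≈ 1.40000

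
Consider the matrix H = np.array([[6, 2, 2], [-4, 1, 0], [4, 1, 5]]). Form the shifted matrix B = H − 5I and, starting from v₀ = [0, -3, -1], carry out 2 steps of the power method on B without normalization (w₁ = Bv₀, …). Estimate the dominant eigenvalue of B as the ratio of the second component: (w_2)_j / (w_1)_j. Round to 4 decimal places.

B = H − 5I has rows (1, 2, 2); (-4, -4, 0); (4, 1, 0)
w1 = Bv₀ = (1·0 + 2·(-3) + 2·(-1); (-4)·0 + (-4)·(-3) + 0·(-1); 4·0 + 1·(-3) + 0·(-1)) = (-8, 12, -3)
w2 = Bw1 = (1·(-8) + 2·12 + 2·(-3); (-4)·(-8) + (-4)·12 + 0·(-3); 4·(-8) + 1·12 + 0·(-3)) = (10, -16, -20)
Ratio: -16/12 = -1.3333

-1.3333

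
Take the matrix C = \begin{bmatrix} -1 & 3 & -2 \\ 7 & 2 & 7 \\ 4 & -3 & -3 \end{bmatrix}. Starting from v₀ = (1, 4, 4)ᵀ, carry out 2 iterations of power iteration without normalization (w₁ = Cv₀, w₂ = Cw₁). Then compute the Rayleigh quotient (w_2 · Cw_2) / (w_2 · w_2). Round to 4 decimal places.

λ ≈ -3.1763

w1 = Cv₀ = ((-1)·1 + 3·4 + (-2)·4; 7·1 + 2·4 + 7·4; 4·1 + (-3)·4 + (-3)·4) = (3, 43, -20)
w2 = Cw1 = ((-1)·3 + 3·43 + (-2)·(-20); 7·3 + 2·43 + 7·(-20); 4·3 + (-3)·43 + (-3)·(-20)) = (166, -33, -57)
Cw2 = (-151, 697, 934)
w2·Cw2 = 166·(-151) + (-33)·697 + (-57)·934 = -101305; w2·w2 = 166·166 + (-33)·(-33) + (-57)·(-57) = 31894
λ ≈ -101305/31894 = -3.1763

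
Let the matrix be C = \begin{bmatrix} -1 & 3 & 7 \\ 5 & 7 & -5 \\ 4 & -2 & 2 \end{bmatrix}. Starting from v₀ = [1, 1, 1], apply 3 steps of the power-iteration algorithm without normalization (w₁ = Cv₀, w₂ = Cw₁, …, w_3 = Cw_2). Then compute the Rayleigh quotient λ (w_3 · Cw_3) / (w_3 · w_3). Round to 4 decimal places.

w1 = Cv₀ = (9, 7, 4)
w2 = Cw1 = (40, 74, 30)
w3 = Cw2 = (392, 568, 72)
Cw3 = (1816, 5576, 576)
w3·Cw3 = 392·1816 + 568·5576 + 72·576 = 3920512; w3·w3 = 392·392 + 568·568 + 72·72 = 481472
λ ≈ 3920512/481472 = 8.1428

8.1428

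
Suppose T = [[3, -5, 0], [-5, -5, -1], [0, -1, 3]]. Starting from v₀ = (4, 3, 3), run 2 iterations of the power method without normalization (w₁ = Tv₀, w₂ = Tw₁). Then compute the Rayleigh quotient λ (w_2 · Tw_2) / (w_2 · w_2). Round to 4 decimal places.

-6.2623

w1 = Tv₀ = (3·4 + (-5)·3 + 0·3; (-5)·4 + (-5)·3 + (-1)·3; 0·4 + (-1)·3 + 3·3) = (-3, -38, 6)
w2 = Tw1 = (3·(-3) + (-5)·(-38) + 0·6; (-5)·(-3) + (-5)·(-38) + (-1)·6; 0·(-3) + (-1)·(-38) + 3·6) = (181, 199, 56)
Tw2 = (-452, -1956, -31)
w2·Tw2 = 181·(-452) + 199·(-1956) + 56·(-31) = -472792; w2·w2 = 181·181 + 199·199 + 56·56 = 75498
λ ≈ -472792/75498 = -6.2623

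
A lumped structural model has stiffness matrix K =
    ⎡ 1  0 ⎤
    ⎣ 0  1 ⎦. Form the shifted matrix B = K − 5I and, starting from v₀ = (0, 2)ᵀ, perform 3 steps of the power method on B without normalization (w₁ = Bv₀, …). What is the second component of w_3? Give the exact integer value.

-128

B = K − 5I has rows (-4, 0); (0, -4)
w1 = Bv₀ = (0, -8)
w2 = Bw1 = (0, 32)
w3 = Bw2 = (0, -128)
Requested component of w3: -128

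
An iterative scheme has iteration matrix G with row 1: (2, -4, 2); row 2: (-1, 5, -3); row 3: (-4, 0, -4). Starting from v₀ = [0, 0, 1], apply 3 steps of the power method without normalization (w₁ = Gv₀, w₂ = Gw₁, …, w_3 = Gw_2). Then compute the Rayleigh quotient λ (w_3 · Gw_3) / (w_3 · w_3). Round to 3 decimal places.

λ ≈ 1.572

w1 = Gv₀ = (2·0 + (-4)·0 + 2·1; (-1)·0 + 5·0 + (-3)·1; (-4)·0 + 0·0 + (-4)·1) = (2, -3, -4)
w2 = Gw1 = (2·2 + (-4)·(-3) + 2·(-4); (-1)·2 + 5·(-3) + (-3)·(-4); (-4)·2 + 0·(-3) + (-4)·(-4)) = (8, -5, 8)
w3 = Gw2 = (52, -57, -64)
Gw3 = (204, -145, 48)
w3·Gw3 = 52·204 + (-57)·(-145) + (-64)·48 = 15801; w3·w3 = 52·52 + (-57)·(-57) + (-64)·(-64) = 10049
λ ≈ 15801/10049 = 1.572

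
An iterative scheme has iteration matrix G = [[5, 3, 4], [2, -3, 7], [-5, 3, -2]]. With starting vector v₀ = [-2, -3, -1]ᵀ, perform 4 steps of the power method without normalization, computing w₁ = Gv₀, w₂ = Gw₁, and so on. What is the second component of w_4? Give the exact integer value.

w1 = Gv₀ = (5·(-2) + 3·(-3) + 4·(-1); 2·(-2) + (-3)·(-3) + 7·(-1); (-5)·(-2) + 3·(-3) + (-2)·(-1)) = (-23, -2, 3)
w2 = Gw1 = (5·(-23) + 3·(-2) + 4·3; 2·(-23) + (-3)·(-2) + 7·3; (-5)·(-23) + 3·(-2) + (-2)·3) = (-109, -19, 103)
w3 = Gw2 = (-190, 560, 282)
w4 = Gw3 = (1858, -86, 2066)
The requested component of w4 is -86.

-86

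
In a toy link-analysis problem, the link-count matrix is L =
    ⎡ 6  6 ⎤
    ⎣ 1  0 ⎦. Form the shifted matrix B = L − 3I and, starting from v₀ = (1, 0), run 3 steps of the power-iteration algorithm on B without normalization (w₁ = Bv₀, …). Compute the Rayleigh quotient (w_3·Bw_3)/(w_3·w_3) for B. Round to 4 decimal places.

B = L − 3I has rows (3, 6); (1, -3)
w1 = Bv₀ = (3·1 + 6·0; 1·1 + (-3)·0) = (3, 1)
w2 = Bw1 = (3·3 + 6·1; 1·3 + (-3)·1) = (15, 0)
w3 = Bw2 = (45, 15)
Bw3 = (225, 0)
w3·Bw3 = 10125; w3·w3 = 2250; μ ≈ 10125/2250 = 4.5000

4.5000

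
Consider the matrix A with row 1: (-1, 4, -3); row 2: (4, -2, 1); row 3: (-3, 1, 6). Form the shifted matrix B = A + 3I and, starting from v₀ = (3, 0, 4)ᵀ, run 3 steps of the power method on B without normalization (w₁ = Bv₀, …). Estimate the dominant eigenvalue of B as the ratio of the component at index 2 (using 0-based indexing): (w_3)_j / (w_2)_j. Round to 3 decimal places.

μ ≈ 9.383

B = A + 3I has rows (2, 4, -3); (4, 1, 1); (-3, 1, 9)
w1 = Bv₀ = (2·3 + 4·0 + (-3)·4; 4·3 + 1·0 + 1·4; (-3)·3 + 1·0 + 9·4) = (-6, 16, 27)
w2 = Bw1 = (2·(-6) + 4·16 + (-3)·27; 4·(-6) + 1·16 + 1·27; (-3)·(-6) + 1·16 + 9·27) = (-29, 19, 277)
w3 = Bw2 = (-813, 180, 2599)
Ratio: 2599/277 = 9.383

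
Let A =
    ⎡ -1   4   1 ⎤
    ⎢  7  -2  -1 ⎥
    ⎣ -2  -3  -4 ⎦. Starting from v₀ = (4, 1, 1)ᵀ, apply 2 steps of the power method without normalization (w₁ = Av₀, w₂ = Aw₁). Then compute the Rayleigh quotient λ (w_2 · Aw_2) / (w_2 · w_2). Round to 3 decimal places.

λ ≈ -4.444

w1 = Av₀ = ((-1)·4 + 4·1 + 1·1; 7·4 + (-2)·1 + (-1)·1; (-2)·4 + (-3)·1 + (-4)·1) = (1, 25, -15)
w2 = Aw1 = ((-1)·1 + 4·25 + 1·(-15); 7·1 + (-2)·25 + (-1)·(-15); (-2)·1 + (-3)·25 + (-4)·(-15)) = (84, -28, -17)
Aw2 = (-213, 661, -16)
w2·Aw2 = 84·(-213) + (-28)·661 + (-17)·(-16) = -36128; w2·w2 = 84·84 + (-28)·(-28) + (-17)·(-17) = 8129
λ ≈ -36128/8129 = -4.444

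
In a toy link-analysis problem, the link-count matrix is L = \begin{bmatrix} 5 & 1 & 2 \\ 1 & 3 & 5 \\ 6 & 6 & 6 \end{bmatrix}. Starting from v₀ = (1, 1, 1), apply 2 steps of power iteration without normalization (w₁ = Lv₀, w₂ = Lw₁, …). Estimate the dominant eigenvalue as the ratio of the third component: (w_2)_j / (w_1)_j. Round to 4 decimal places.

w1 = Lv₀ = (5·1 + 1·1 + 2·1; 1·1 + 3·1 + 5·1; 6·1 + 6·1 + 6·1) = (8, 9, 18)
w2 = Lw1 = (5·8 + 1·9 + 2·18; 1·8 + 3·9 + 5·18; 6·8 + 6·9 + 6·18) = (85, 125, 210)
Ratio at component: 210 / 18 = 11.6667

11.6667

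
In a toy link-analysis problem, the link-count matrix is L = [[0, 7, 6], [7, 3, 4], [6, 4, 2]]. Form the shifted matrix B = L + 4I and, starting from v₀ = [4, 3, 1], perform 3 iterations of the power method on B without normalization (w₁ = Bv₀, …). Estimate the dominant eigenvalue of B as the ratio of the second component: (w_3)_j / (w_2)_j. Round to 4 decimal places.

B = L + 4I has rows (4, 7, 6); (7, 7, 4); (6, 4, 6)
w1 = Bv₀ = (4·4 + 7·3 + 6·1; 7·4 + 7·3 + 4·1; 6·4 + 4·3 + 6·1) = (43, 53, 42)
w2 = Bw1 = (4·43 + 7·53 + 6·42; 7·43 + 7·53 + 4·42; 6·43 + 4·53 + 6·42) = (795, 840, 722)
w3 = Bw2 = (13392, 14333, 12462)
Ratio: 14333/840 = 17.0631

μ ≈ 17.0631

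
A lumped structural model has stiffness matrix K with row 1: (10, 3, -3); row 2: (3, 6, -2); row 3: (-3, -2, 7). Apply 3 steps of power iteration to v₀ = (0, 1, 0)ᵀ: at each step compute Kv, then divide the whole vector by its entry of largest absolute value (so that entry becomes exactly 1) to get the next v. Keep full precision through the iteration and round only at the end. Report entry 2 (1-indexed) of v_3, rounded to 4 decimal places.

Kv0 = (3.00000, 6.00000, -2.00000); divide by 6.00000 → v1 = (0.50000, 1.00000, -0.33333)
Kv1 = (9.00000, 8.16667, -5.83333); divide by 9.00000 → v2 = (1.00000, 0.90741, -0.64815)
Kv2 = (14.66667, 9.74074, -9.35185); divide by 14.66667 → v3 = (1.00000, 0.66414, -0.63763)
Requested entry of v3: 526/792 = 0.6641

0.6641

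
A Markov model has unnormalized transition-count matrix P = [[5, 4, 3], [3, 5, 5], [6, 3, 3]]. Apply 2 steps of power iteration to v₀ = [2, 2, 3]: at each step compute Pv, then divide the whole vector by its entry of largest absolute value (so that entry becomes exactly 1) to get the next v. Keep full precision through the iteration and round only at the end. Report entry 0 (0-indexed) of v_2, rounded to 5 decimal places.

Pv0 = (27.000000, 31.000000, 27.000000); divide by 31.000000 → v1 = (0.870968, 1.000000, 0.870968)
Pv1 = (10.967742, 11.967742, 10.838710); divide by 11.967742 → v2 = (0.916442, 1.000000, 0.905660)
Requested entry of v2: 340/371 = 0.91644

0.91644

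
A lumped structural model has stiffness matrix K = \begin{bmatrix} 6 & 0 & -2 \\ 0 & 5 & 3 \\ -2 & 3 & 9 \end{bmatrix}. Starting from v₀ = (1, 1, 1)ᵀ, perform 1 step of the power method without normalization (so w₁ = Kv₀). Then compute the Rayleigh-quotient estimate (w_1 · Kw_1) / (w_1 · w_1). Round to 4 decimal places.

λ ≈ 9.0889

w1 = Kv₀ = (6·1 + 0·1 + (-2)·1; 0·1 + 5·1 + 3·1; (-2)·1 + 3·1 + 9·1) = (4, 8, 10)
Kw1 = (4, 70, 106)
w1·Kw1 = 4·4 + 8·70 + 10·106 = 1636; w1·w1 = 4·4 + 8·8 + 10·10 = 180
λ ≈ 1636/180 = 9.0889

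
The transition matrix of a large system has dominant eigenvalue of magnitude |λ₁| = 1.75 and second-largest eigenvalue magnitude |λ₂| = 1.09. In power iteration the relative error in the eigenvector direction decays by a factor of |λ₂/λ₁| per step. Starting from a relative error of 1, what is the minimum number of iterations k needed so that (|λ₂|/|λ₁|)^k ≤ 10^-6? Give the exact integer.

|λ₂/λ₁| = 1.09/1.75 = 0.62286
Need k ≥ ln(10^-6) / ln(0.62286) = -13.8155 / -0.4734 ≈ 29.181
Smallest integer k satisfying the bound: 30

30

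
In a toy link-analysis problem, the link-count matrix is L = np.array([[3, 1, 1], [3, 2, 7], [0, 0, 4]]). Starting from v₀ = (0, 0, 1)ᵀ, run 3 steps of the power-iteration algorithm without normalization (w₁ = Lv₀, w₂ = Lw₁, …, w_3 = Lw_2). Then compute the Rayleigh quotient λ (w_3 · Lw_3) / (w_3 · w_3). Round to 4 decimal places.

5.1685

w1 = Lv₀ = (3·0 + 1·0 + 1·1; 3·0 + 2·0 + 7·1; 0·0 + 0·0 + 4·1) = (1, 7, 4)
w2 = Lw1 = (3·1 + 1·7 + 1·4; 3·1 + 2·7 + 7·4; 0·1 + 0·7 + 4·4) = (14, 45, 16)
w3 = Lw2 = (103, 244, 64)
Lw3 = (617, 1245, 256)
w3·Lw3 = 103·617 + 244·1245 + 64·256 = 383715; w3·w3 = 103·103 + 244·244 + 64·64 = 74241
λ ≈ 383715/74241 = 5.1685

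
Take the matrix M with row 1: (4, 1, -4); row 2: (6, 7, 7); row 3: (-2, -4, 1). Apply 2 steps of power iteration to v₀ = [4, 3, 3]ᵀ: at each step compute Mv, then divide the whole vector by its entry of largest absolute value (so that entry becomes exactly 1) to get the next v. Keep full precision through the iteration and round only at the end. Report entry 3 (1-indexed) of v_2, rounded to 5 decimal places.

-0.76623

Mv0 = (7.000000, 66.000000, -17.000000); divide by 66.000000 → v1 = (0.106061, 1.000000, -0.257576)
Mv1 = (2.454545, 5.833333, -4.469697); divide by 5.833333 → v2 = (0.420779, 1.000000, -0.766234)
Requested entry of v2: -295/385 = -0.76623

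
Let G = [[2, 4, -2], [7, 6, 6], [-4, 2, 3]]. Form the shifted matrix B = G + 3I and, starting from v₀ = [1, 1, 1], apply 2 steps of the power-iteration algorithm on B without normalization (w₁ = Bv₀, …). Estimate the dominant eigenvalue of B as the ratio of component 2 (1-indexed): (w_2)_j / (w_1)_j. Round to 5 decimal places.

μ ≈ 12.31818

B = G + 3I has rows (5, 4, -2); (7, 9, 6); (-4, 2, 6)
w1 = Bv₀ = (5·1 + 4·1 + (-2)·1; 7·1 + 9·1 + 6·1; (-4)·1 + 2·1 + 6·1) = (7, 22, 4)
w2 = Bw1 = (5·7 + 4·22 + (-2)·4; 7·7 + 9·22 + 6·4; (-4)·7 + 2·22 + 6·4) = (115, 271, 40)
Ratio: 271/22 = 12.31818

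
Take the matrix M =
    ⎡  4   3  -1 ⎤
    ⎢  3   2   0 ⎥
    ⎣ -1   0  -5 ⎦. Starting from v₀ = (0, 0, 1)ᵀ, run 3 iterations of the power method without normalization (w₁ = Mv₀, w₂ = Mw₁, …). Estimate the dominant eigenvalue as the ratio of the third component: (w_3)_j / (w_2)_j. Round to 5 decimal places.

-5.03846

w1 = Mv₀ = (4·0 + 3·0 + (-1)·1; 3·0 + 2·0 + 0·1; (-1)·0 + 0·0 + (-5)·1) = (-1, 0, -5)
w2 = Mw1 = (4·(-1) + 3·0 + (-1)·(-5); 3·(-1) + 2·0 + 0·(-5); (-1)·(-1) + 0·0 + (-5)·(-5)) = (1, -3, 26)
w3 = Mw2 = (-31, -3, -131)
Ratio at component: -131 / 26 = -5.03846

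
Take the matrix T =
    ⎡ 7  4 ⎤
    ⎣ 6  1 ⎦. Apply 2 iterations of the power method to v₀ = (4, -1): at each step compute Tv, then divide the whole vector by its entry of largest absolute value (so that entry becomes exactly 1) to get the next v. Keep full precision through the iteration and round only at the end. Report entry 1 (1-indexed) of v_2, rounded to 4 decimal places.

1.0000

Tv0 = (24.00000, 23.00000); divide by 24.00000 → v1 = (1.00000, 0.95833)
Tv1 = (10.83333, 6.95833); divide by 10.83333 → v2 = (1.00000, 0.64231)
Requested entry of v2: 260/260 = 1.0000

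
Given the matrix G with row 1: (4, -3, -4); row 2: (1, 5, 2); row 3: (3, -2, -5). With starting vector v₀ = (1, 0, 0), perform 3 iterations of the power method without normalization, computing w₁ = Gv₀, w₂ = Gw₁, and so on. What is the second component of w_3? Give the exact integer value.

w1 = Gv₀ = (4·1 + (-3)·0 + (-4)·0; 1·1 + 5·0 + 2·0; 3·1 + (-2)·0 + (-5)·0) = (4, 1, 3)
w2 = Gw1 = (4·4 + (-3)·1 + (-4)·3; 1·4 + 5·1 + 2·3; 3·4 + (-2)·1 + (-5)·3) = (1, 15, -5)
w3 = Gw2 = (-21, 66, -2)
The requested component of w3 is 66.

66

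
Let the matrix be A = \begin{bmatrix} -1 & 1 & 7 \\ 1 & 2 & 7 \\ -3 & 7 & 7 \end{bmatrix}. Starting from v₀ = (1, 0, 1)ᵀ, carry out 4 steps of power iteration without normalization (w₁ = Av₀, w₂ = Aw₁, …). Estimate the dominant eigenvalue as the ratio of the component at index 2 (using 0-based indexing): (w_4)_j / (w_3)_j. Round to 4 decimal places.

λ ≈ 10.7368

w1 = Av₀ = (6, 8, 4)
w2 = Aw1 = (30, 50, 66)
w3 = Aw2 = (482, 592, 722)
w4 = Aw3 = (5164, 6720, 7752)
Ratio at component: 7752 / 722 = 10.7368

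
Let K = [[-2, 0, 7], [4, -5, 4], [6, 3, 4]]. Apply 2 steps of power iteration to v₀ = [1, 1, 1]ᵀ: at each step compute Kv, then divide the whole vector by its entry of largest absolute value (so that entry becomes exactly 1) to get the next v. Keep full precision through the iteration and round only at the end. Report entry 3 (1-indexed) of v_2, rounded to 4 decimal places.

1.0000

Kv0 = (5.00000, 3.00000, 13.00000); divide by 13.00000 → v1 = (0.38462, 0.23077, 1.00000)
Kv1 = (6.23077, 4.38462, 7.00000); divide by 7.00000 → v2 = (0.89011, 0.62637, 1.00000)
Requested entry of v2: 91/91 = 1.0000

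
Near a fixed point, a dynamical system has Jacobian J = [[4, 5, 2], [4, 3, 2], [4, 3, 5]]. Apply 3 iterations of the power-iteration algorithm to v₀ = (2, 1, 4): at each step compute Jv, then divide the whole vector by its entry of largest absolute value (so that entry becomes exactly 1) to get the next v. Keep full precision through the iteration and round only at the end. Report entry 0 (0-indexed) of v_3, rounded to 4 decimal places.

Jv0 = (21.00000, 19.00000, 31.00000); divide by 31.00000 → v1 = (0.67742, 0.61290, 1.00000)
Jv1 = (7.77419, 6.54839, 9.54839); divide by 9.54839 → v2 = (0.81419, 0.68581, 1.00000)
Jv2 = (8.68581, 7.31419, 10.31419); divide by 10.31419 → v3 = (0.84212, 0.70914, 1.00000)
Requested entry of v3: 2571/3053 = 0.8421

0.8421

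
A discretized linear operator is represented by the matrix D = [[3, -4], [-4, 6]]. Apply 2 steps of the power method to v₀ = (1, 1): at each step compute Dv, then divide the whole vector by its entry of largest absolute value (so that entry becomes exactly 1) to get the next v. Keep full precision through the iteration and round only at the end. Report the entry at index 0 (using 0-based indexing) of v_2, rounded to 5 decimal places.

-0.68750

Dv0 = (-1.000000, 2.000000); divide by 2.000000 → v1 = (-0.500000, 1.000000)
Dv1 = (-5.500000, 8.000000); divide by 8.000000 → v2 = (-0.687500, 1.000000)
Requested entry of v2: -11/16 = -0.68750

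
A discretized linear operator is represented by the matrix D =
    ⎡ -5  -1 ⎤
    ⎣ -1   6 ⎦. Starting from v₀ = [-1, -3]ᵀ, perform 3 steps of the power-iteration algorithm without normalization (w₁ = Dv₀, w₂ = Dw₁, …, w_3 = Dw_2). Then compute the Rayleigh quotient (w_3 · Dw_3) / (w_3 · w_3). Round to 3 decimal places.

w1 = Dv₀ = (8, -17)
w2 = Dw1 = (-23, -110)
w3 = Dw2 = (225, -637)
Dw3 = (-488, -4047)
w3·Dw3 = 225·(-488) + (-637)·(-4047) = 2468139; w3·w3 = 225·225 + (-637)·(-637) = 456394
λ ≈ 2468139/456394 = 5.408

5.408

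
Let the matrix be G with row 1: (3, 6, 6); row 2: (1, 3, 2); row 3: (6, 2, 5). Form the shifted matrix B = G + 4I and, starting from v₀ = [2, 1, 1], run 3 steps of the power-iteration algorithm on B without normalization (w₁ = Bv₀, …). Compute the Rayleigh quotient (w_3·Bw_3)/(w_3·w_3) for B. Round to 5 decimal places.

15.46636

B = G + 4I has rows (7, 6, 6); (1, 7, 2); (6, 2, 9)
w1 = Bv₀ = (7·2 + 6·1 + 6·1; 1·2 + 7·1 + 2·1; 6·2 + 2·1 + 9·1) = (26, 11, 23)
w2 = Bw1 = (7·26 + 6·11 + 6·23; 1·26 + 7·11 + 2·23; 6·26 + 2·11 + 9·23) = (386, 149, 385)
w3 = Bw2 = (5906, 2199, 6079)
Bw3 = (91010, 33457, 94545)
w3·Bw3 = 1185816058; w3·w3 = 76670678; μ ≈ 1185816058/76670678 = 15.46636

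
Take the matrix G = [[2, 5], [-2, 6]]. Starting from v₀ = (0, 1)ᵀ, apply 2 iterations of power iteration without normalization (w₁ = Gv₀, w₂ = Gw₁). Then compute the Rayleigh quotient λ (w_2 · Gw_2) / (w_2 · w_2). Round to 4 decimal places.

4.5589

w1 = Gv₀ = (2·0 + 5·1; (-2)·0 + 6·1) = (5, 6)
w2 = Gw1 = (2·5 + 5·6; (-2)·5 + 6·6) = (40, 26)
Gw2 = (210, 76)
w2·Gw2 = 40·210 + 26·76 = 10376; w2·w2 = 40·40 + 26·26 = 2276
λ ≈ 10376/2276 = 4.5589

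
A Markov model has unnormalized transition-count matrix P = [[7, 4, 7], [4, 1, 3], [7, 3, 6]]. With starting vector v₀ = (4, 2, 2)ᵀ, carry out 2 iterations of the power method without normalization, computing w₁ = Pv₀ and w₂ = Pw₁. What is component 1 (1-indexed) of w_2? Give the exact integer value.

w1 = Pv₀ = (7·4 + 4·2 + 7·2; 4·4 + 1·2 + 3·2; 7·4 + 3·2 + 6·2) = (50, 24, 46)
w2 = Pw1 = (7·50 + 4·24 + 7·46; 4·50 + 1·24 + 3·46; 7·50 + 3·24 + 6·46) = (768, 362, 698)
The requested component of w2 is 768.

768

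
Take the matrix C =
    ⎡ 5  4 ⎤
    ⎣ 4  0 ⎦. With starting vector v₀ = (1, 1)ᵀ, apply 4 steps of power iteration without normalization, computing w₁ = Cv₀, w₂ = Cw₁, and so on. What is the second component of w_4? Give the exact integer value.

1796

w1 = Cv₀ = (5·1 + 4·1; 4·1 + 0·1) = (9, 4)
w2 = Cw1 = (5·9 + 4·4; 4·9 + 0·4) = (61, 36)
w3 = Cw2 = (449, 244)
w4 = Cw3 = (3221, 1796)
The requested component of w4 is 1796.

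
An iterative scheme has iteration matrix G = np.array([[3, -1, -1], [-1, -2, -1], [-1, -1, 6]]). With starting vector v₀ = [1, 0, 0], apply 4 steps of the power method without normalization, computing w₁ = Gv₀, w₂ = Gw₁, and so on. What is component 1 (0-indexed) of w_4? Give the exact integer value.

24

w1 = Gv₀ = (3, -1, -1)
w2 = Gw1 = (11, 0, -8)
w3 = Gw2 = (41, -3, -59)
w4 = Gw3 = (185, 24, -392)
The requested component of w4 is 24.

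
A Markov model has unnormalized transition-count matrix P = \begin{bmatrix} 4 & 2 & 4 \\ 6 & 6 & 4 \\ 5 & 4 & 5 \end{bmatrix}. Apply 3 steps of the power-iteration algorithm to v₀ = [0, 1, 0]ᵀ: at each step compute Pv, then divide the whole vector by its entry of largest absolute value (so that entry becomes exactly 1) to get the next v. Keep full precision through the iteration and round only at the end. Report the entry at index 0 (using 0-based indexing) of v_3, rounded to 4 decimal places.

0.5980

Pv0 = (2.00000, 6.00000, 4.00000); divide by 6.00000 → v1 = (0.33333, 1.00000, 0.66667)
Pv1 = (6.00000, 10.66667, 9.00000); divide by 10.66667 → v2 = (0.56250, 1.00000, 0.84375)
Pv2 = (7.62500, 12.75000, 11.03125); divide by 12.75000 → v3 = (0.59804, 1.00000, 0.86520)
Requested entry of v3: 488/816 = 0.5980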